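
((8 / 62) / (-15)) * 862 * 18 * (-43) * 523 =465252432 / 155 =3001628.59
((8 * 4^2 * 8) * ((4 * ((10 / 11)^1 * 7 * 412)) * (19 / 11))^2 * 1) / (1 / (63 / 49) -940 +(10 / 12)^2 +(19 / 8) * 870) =88550324777779200 / 297197659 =297950949.80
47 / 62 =0.76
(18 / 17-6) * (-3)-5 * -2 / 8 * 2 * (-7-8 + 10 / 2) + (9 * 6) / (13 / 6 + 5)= -1931 / 731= -2.64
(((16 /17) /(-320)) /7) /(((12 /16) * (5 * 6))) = -1 /53550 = -0.00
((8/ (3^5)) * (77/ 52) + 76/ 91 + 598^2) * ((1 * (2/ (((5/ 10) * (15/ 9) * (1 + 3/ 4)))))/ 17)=126523468768/ 4385745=28848.80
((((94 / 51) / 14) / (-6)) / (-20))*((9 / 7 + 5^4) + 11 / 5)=1033859 / 1499400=0.69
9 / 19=0.47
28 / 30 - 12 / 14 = 8 / 105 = 0.08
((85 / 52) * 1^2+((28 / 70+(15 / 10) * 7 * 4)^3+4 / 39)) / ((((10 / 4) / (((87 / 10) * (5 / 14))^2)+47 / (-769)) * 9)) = 961312112101547 / 22454191500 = 42812.15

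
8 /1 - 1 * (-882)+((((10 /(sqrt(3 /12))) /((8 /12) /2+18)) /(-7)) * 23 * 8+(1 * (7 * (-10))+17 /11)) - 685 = 8306 /77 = 107.87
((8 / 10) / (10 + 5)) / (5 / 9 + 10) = 12 / 2375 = 0.01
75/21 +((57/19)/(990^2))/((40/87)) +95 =98.57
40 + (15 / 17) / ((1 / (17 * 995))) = 14965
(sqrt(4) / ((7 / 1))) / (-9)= -2 / 63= -0.03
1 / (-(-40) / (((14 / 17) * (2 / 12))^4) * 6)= 2401 / 1623648240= 0.00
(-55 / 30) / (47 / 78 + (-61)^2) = -143 / 290285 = -0.00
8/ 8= 1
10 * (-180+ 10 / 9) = -1788.89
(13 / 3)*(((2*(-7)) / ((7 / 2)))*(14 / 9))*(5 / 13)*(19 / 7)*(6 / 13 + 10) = -294.47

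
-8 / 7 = -1.14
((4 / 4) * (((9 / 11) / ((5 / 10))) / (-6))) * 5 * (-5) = 75 / 11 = 6.82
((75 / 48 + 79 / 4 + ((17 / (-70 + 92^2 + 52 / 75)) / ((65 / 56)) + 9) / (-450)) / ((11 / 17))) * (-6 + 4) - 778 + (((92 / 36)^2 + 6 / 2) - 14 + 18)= -830.28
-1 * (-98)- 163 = -65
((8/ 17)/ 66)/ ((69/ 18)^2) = 48/ 98923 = 0.00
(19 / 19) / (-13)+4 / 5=47 / 65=0.72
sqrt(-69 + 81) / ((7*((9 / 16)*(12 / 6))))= 16*sqrt(3) / 63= 0.44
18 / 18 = 1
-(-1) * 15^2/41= 225/41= 5.49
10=10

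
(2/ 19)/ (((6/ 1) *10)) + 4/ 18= 383/ 1710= 0.22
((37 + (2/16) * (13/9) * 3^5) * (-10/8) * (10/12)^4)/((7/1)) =-2021875/290304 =-6.96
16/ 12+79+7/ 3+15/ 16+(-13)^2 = 12125/ 48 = 252.60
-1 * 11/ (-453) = 11/ 453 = 0.02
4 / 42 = 2 / 21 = 0.10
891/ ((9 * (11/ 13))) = 117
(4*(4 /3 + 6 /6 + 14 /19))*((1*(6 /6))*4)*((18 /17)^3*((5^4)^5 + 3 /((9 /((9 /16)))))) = 519104003906251020600 /93347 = 5561014321898411.52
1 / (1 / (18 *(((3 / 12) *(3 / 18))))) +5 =23 / 4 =5.75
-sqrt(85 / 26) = -sqrt(2210) / 26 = -1.81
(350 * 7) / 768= 1225 / 384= 3.19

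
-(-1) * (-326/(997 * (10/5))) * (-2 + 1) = 163/997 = 0.16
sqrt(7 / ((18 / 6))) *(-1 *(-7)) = 7 *sqrt(21) / 3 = 10.69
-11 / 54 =-0.20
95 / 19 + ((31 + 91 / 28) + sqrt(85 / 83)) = sqrt(7055) / 83 + 157 / 4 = 40.26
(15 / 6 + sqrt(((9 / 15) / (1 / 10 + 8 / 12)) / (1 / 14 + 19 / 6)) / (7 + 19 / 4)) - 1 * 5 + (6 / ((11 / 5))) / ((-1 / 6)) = -415 / 22 + 6 * sqrt(16422) / 18377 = -18.82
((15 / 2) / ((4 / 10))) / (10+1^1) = 75 / 44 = 1.70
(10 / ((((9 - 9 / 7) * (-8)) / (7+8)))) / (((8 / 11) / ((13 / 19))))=-2.29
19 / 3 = 6.33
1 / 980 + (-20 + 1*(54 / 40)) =-4569 / 245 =-18.65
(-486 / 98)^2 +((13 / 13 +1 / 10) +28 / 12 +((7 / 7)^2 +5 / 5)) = 2162833 / 72030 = 30.03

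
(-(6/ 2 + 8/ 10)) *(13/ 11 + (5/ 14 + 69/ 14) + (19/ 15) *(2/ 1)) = -197524/ 5775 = -34.20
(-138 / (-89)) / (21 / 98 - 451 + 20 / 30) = -5796 / 1682545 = -0.00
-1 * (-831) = 831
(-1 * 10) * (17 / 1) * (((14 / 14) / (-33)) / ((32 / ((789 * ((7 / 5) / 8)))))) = 31297 / 1408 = 22.23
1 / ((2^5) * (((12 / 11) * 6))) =11 / 2304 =0.00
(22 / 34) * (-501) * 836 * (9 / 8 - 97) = 883429833 / 34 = 25983230.38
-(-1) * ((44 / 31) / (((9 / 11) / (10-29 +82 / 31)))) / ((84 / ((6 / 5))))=-40898 / 100905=-0.41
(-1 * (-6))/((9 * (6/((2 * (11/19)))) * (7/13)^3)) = 48334/58653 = 0.82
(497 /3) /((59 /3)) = 497 /59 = 8.42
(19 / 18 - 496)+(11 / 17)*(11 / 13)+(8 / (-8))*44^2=-9668119 / 3978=-2430.40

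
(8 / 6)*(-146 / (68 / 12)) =-584 / 17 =-34.35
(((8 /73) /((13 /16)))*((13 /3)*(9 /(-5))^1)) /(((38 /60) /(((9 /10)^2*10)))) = -93312 /6935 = -13.46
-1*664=-664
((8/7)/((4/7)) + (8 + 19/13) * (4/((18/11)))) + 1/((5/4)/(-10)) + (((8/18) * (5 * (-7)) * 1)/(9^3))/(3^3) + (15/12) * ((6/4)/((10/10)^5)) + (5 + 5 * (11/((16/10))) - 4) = 500905387/9211644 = 54.38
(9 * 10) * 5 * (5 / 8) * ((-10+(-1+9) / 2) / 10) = -675 / 4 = -168.75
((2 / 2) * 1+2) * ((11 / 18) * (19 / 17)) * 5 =1045 / 102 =10.25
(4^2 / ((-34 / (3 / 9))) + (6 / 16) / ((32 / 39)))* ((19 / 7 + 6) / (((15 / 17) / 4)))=239059 / 20160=11.86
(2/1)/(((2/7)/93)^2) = 423801/2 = 211900.50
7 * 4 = 28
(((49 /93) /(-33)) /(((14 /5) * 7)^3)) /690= -25 /8135010576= -0.00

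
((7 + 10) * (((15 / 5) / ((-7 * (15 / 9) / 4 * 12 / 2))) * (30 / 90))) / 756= -17 / 13230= -0.00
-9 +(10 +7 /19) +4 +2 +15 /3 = 12.37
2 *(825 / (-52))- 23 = -1423 / 26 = -54.73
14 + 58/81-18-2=-428/81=-5.28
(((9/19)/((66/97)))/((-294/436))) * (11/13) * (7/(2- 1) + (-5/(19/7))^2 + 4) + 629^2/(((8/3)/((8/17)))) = 304997050569/4369183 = 69806.43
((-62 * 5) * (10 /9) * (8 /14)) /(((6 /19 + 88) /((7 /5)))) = -23560 /7551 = -3.12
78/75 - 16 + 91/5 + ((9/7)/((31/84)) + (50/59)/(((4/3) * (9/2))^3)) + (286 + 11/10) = 1451009797/4938300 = 293.83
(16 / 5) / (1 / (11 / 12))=44 / 15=2.93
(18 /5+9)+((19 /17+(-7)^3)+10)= -27139 /85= -319.28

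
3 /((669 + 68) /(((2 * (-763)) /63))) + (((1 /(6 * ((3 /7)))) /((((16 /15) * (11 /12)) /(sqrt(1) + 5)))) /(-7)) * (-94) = 141269 /4422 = 31.95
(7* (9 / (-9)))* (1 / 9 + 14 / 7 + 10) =-763 / 9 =-84.78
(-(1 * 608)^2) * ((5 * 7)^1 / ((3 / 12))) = -51752960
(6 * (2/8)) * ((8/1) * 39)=468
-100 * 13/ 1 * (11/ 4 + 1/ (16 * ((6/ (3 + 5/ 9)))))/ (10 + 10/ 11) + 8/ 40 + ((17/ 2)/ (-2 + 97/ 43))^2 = 302705743/ 392040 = 772.13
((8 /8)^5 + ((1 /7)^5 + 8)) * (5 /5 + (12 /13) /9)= 6504352 /655473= 9.92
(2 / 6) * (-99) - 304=-337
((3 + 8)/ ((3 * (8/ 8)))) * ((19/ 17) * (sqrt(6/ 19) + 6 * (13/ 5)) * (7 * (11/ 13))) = 847 * sqrt(114)/ 663 + 32186/ 85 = 392.30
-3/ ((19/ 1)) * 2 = -6/ 19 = -0.32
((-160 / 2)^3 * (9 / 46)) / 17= -5892.58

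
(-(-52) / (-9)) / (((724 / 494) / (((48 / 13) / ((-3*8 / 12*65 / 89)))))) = 27056 / 2715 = 9.97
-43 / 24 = -1.79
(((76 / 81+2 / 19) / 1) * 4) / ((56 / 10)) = 8030 / 10773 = 0.75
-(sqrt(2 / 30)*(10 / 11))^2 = -20 / 363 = -0.06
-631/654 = -0.96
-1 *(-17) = 17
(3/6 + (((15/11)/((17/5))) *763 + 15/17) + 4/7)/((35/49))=161253/374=431.16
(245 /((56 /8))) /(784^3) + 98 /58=3373232273 /1996402688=1.69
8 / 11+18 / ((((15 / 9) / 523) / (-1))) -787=-353907 / 55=-6434.67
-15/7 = -2.14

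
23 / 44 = 0.52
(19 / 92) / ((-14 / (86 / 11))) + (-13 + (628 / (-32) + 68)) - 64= -407193 / 14168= -28.74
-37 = -37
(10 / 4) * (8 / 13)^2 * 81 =12960 / 169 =76.69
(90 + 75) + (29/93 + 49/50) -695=-528.71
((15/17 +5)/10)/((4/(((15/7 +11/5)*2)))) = 1.28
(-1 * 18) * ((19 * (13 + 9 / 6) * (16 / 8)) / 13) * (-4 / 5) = 39672 / 65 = 610.34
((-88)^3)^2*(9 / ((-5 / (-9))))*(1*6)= 225700386177024 / 5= 45140077235404.80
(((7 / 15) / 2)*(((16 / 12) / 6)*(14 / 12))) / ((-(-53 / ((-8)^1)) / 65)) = -2548 / 4293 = -0.59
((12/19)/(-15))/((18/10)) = -4/171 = -0.02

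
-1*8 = -8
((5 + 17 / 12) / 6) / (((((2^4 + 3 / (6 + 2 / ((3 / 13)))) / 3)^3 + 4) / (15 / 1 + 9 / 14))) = 38476548 / 371666969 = 0.10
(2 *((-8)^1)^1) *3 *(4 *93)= -17856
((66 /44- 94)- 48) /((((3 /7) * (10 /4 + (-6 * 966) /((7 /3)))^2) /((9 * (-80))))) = 134880 /3518767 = 0.04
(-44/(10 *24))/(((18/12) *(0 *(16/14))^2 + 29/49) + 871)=-539/2562480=-0.00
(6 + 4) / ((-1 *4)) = -5 / 2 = -2.50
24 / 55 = 0.44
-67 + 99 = 32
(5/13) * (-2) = -10/13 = -0.77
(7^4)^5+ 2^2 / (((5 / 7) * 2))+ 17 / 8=3191690651904480237 / 40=79792266297612005.92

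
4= 4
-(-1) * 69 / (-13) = -69 / 13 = -5.31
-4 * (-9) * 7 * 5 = 1260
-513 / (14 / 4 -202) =1026 / 397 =2.58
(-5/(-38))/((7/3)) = 15/266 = 0.06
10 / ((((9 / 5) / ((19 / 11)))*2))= 475 / 99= 4.80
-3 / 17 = -0.18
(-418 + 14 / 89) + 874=40598 / 89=456.16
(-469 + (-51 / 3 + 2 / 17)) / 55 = -1652 / 187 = -8.83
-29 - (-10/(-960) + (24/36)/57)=-158809/5472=-29.02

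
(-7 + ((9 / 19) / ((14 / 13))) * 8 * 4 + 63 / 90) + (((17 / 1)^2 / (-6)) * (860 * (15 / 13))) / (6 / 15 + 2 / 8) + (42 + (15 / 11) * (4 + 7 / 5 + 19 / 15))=-181661465341 / 2472470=-73473.68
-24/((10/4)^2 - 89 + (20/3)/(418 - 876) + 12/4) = 65952/219193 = 0.30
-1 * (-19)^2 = -361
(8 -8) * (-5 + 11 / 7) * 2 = 0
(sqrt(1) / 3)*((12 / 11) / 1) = 4 / 11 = 0.36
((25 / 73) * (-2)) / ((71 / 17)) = -850 / 5183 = -0.16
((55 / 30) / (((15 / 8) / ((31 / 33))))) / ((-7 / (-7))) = 124 / 135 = 0.92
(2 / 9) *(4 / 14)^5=64 / 151263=0.00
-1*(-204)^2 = -41616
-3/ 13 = -0.23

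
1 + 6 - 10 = -3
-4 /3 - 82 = -250 /3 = -83.33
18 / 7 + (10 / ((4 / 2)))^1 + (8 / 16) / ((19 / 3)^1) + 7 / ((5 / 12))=32519 / 1330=24.45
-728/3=-242.67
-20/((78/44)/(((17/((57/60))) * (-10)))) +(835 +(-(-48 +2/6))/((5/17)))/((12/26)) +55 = 47063183/11115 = 4234.20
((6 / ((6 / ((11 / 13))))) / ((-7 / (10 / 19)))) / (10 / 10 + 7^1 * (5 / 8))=-880 / 74347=-0.01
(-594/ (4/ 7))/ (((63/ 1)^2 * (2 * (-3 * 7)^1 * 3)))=11/ 5292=0.00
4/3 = 1.33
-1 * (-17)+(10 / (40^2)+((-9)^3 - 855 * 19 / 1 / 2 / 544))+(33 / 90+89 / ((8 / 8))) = -10404949 / 16320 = -637.56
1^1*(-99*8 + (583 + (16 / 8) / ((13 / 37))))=-2643 / 13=-203.31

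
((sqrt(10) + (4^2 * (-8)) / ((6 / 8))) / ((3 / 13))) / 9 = -6656 / 81 + 13 * sqrt(10) / 27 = -80.65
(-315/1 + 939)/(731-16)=48/55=0.87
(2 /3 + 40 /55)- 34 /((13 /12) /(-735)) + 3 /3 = 9897067 /429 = 23070.09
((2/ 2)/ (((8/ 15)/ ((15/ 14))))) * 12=675/ 28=24.11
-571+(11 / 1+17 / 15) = -8383 / 15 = -558.87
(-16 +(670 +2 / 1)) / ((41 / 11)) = 176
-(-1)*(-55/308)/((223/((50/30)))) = -25/18732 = -0.00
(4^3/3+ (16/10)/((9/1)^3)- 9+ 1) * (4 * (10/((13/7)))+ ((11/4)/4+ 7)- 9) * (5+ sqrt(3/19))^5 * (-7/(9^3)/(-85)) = 102204597771808 * sqrt(57)/20139474849975+ 4292939519008/42398894421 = 139.57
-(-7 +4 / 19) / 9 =0.75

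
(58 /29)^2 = 4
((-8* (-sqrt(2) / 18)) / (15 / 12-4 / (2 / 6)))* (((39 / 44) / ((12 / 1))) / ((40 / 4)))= -13* sqrt(2) / 42570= -0.00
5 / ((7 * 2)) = 5 / 14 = 0.36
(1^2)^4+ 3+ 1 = 5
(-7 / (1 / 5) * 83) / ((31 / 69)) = -200445 / 31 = -6465.97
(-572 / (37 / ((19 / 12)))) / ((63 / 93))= -84227 / 2331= -36.13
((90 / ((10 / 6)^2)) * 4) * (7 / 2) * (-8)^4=1857945.60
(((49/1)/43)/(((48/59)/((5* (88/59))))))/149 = 2695/38442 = 0.07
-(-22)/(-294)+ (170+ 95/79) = 1987306/11613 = 171.13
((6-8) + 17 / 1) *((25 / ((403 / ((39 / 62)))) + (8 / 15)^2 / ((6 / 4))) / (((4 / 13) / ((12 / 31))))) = 3856333 / 893730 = 4.31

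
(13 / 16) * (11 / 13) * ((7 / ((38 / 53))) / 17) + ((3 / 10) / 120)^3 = 8162000323 / 20672000000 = 0.39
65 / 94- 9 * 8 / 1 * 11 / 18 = -4071 / 94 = -43.31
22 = 22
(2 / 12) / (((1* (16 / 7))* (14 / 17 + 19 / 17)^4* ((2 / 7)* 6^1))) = 0.00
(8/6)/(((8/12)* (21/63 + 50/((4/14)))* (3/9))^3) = 6561/291063152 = 0.00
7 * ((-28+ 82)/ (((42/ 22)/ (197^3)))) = 1513783854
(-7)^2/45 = 49/45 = 1.09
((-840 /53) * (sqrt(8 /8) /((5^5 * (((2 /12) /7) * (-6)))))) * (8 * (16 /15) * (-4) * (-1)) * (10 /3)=4.04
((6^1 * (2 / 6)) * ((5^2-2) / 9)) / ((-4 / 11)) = -253 / 18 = -14.06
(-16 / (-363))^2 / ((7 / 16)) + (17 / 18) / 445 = 5387719 / 820920870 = 0.01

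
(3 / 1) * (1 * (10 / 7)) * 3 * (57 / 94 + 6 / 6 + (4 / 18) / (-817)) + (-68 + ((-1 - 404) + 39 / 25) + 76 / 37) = -111570800451 / 248633525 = -448.74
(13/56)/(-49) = -0.00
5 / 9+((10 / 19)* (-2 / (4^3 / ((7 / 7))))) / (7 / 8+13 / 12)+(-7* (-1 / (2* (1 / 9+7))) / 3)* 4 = 309497 / 257184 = 1.20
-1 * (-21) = 21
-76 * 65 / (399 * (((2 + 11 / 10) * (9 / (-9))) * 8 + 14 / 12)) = 2600 / 4963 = 0.52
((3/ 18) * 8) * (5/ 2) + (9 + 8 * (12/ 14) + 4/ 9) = 1237/ 63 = 19.63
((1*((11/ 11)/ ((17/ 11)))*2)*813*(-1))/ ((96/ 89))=-265309/ 272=-975.40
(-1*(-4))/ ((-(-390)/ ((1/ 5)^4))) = 0.00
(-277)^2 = 76729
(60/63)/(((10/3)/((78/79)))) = 156/553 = 0.28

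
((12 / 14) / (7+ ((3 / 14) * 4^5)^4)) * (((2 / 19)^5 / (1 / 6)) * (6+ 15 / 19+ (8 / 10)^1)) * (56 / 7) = 0.00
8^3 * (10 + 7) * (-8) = -69632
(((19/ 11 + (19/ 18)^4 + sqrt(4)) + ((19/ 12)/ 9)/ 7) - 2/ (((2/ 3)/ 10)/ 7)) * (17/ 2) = -28170631031/ 16166304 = -1742.55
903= 903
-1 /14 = -0.07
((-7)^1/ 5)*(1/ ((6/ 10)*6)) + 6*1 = 101/ 18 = 5.61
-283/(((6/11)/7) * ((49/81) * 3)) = -28017/14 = -2001.21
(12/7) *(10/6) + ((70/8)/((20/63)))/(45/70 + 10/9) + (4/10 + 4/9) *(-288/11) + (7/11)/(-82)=-98942981/27907880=-3.55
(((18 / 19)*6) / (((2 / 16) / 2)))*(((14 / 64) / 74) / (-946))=-189 / 665038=-0.00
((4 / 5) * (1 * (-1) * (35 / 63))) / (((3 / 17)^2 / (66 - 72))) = 2312 / 27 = 85.63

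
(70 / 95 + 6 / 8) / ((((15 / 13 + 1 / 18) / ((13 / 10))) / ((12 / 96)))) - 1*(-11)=9635393 / 860320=11.20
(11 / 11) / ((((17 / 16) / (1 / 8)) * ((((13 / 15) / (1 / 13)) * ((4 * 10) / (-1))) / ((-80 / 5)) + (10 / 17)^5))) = 1002252 / 240555833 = 0.00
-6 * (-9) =54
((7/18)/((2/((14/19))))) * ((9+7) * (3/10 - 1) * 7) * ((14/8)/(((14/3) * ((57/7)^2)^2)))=-5764801/6016920570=-0.00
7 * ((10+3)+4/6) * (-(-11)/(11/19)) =1817.67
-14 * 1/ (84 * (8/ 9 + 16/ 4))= -3/ 88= -0.03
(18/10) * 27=243/5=48.60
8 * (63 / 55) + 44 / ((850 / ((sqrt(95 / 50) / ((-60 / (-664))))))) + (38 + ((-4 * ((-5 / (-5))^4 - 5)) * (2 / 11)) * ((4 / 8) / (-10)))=1826 * sqrt(190) / 31875 + 2586 / 55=47.81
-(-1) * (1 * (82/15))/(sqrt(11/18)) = 6.99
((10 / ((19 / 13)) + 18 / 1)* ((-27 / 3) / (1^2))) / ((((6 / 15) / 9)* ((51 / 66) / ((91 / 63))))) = -3037320 / 323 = -9403.47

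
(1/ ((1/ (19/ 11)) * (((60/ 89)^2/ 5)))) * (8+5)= 1956487/ 7920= 247.03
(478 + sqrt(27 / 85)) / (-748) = -239 / 374 - 3 * sqrt(255) / 63580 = -0.64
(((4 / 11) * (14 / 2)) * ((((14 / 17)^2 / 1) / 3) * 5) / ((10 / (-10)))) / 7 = -3920 / 9537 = -0.41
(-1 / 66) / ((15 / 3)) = -1 / 330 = -0.00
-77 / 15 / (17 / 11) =-847 / 255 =-3.32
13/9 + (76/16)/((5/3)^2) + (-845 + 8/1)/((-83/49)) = 37147337/74700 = 497.29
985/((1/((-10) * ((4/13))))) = -39400/13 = -3030.77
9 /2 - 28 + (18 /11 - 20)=-921 /22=-41.86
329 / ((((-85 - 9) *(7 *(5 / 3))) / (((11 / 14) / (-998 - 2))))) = 33 / 140000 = 0.00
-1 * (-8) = 8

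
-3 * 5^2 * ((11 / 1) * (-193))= 159225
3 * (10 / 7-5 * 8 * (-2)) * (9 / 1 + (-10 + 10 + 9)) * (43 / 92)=330885 / 161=2055.19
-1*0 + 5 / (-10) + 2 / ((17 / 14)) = 39 / 34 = 1.15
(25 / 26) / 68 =25 / 1768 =0.01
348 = 348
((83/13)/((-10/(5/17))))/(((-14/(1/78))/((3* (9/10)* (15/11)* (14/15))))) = 747/1264120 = 0.00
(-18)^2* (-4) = -1296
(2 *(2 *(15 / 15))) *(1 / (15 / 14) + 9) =596 / 15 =39.73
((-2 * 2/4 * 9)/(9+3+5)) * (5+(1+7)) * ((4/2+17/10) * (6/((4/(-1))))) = 12987/340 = 38.20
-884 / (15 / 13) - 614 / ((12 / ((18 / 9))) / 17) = -12529 / 5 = -2505.80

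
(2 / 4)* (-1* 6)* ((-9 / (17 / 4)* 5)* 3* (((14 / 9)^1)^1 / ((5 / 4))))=2016 / 17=118.59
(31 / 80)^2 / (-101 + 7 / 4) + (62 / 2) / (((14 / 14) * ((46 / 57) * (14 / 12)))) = 3367040479 / 102267200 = 32.92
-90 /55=-18 /11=-1.64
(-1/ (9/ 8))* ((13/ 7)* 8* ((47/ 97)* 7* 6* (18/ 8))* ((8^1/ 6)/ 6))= -39104/ 291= -134.38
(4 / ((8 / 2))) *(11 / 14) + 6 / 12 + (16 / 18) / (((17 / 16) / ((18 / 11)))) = 3475 / 1309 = 2.65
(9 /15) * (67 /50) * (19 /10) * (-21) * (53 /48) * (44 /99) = -15.74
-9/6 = -3/2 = -1.50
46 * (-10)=-460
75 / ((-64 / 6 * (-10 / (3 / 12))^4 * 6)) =-3 / 6553600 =-0.00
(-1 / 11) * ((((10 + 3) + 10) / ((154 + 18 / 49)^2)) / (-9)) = 55223 / 5664195504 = 0.00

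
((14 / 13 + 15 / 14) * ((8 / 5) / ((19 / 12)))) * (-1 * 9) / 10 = -84456 / 43225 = -1.95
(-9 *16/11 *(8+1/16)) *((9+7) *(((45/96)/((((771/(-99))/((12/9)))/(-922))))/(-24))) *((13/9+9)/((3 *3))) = 4658405/771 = 6042.03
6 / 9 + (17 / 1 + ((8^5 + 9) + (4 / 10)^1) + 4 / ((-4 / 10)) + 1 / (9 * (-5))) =1475327 / 45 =32785.04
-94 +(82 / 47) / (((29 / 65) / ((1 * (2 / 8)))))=-253579 / 2726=-93.02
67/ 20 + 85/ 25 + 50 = 227/ 4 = 56.75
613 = 613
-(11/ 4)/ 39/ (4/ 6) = -11/ 104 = -0.11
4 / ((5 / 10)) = 8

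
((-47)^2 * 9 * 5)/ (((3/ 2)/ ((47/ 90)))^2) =4879681/ 405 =12048.60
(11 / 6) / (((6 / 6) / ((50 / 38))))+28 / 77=3481 / 1254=2.78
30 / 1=30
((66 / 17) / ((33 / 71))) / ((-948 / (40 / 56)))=-0.01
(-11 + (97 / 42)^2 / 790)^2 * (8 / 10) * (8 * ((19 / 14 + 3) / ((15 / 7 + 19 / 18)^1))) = 14316381012822061 / 13587323226750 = 1053.66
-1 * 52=-52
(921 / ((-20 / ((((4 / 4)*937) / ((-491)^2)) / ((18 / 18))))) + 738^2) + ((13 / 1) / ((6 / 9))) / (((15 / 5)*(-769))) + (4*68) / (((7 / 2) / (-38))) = 14059462409543179 / 25954780460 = 541690.67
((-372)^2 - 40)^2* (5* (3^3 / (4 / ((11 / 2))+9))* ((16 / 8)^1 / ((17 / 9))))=511587136241280 / 1819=281246364068.87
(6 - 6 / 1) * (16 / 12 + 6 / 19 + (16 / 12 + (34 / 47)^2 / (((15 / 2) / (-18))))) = 0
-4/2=-2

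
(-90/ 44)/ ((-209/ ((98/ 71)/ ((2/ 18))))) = 19845/ 163229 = 0.12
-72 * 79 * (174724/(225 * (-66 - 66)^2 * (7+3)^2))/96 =-28519/1080000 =-0.03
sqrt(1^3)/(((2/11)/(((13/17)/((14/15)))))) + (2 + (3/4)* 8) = 5953/476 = 12.51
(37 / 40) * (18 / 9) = 37 / 20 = 1.85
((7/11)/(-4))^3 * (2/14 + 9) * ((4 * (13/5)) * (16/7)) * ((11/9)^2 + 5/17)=-14338688/9163935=-1.56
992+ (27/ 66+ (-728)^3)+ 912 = -8488181847/ 22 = -385826447.59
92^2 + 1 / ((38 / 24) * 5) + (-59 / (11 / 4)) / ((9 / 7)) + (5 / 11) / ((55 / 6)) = 873934978 / 103455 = 8447.49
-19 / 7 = -2.71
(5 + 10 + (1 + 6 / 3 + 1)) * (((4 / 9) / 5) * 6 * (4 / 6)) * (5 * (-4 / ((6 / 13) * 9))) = -7904 / 243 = -32.53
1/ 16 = 0.06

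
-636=-636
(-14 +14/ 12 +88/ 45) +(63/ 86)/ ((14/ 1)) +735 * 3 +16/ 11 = 186935861/ 85140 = 2195.63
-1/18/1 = -1/18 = -0.06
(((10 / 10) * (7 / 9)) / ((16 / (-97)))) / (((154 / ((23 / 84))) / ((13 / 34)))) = -29003 / 9047808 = -0.00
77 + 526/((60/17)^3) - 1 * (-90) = 178.96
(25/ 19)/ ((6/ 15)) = 125/ 38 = 3.29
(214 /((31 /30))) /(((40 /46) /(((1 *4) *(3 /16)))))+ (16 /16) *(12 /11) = 245127 /1364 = 179.71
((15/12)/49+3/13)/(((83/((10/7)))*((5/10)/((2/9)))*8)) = 3265/13323492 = 0.00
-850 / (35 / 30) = -5100 / 7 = -728.57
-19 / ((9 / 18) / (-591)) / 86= 261.14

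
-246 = -246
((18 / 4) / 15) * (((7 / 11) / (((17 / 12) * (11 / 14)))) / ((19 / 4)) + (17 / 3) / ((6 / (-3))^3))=-110303 / 625328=-0.18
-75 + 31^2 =886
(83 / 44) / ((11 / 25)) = 2075 / 484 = 4.29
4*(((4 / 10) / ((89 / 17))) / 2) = 68 / 445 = 0.15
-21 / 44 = -0.48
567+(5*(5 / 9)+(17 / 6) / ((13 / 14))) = 67021 / 117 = 572.83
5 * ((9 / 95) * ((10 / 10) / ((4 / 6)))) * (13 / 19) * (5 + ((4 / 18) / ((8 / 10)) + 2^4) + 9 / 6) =7995 / 722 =11.07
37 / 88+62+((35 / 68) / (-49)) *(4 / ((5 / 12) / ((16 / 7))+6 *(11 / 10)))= 62.41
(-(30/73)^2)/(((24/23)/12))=-10350/5329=-1.94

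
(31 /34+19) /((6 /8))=1354 /51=26.55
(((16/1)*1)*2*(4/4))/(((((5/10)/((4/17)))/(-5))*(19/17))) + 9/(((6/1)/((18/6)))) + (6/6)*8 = -2085/38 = -54.87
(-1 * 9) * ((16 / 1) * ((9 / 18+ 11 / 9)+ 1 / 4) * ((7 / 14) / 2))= -71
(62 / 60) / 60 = 0.02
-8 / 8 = -1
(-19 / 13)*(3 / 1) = -57 / 13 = -4.38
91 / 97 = 0.94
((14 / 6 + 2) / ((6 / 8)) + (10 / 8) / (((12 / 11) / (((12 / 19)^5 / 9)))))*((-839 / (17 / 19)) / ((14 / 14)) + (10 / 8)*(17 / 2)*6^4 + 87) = 28341295236304 / 378843147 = 74810.10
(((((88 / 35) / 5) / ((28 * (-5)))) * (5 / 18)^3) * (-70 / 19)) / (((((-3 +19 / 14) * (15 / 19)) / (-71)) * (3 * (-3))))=-781 / 452709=-0.00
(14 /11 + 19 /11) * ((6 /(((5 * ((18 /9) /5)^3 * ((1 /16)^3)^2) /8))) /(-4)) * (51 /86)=-48129638400 /43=-1119293916.28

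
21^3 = 9261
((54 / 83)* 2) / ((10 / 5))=54 / 83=0.65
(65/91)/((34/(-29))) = -145/238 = -0.61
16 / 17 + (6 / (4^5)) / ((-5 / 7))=40603 / 43520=0.93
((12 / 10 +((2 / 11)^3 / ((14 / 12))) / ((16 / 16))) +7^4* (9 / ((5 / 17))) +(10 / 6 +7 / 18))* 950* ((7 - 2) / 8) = 29264767299025 / 670824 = 43625104.80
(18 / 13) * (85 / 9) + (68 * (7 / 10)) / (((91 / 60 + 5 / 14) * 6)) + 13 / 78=1072867 / 61386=17.48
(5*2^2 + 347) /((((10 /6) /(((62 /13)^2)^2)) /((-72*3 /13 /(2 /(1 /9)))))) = -195224951232 /1856465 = -105159.51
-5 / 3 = -1.67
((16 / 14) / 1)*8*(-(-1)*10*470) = 300800 / 7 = 42971.43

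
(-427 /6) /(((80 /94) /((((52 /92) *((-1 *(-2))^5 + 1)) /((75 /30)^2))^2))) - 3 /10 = -2463337761 /3306250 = -745.05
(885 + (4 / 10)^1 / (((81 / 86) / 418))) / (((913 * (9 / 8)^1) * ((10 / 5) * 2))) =860642 / 3327885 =0.26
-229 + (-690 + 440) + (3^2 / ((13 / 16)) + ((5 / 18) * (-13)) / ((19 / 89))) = -2155591 / 4446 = -484.84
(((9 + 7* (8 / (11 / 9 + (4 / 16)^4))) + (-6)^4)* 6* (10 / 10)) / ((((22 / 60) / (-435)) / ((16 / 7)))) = -191209802688 / 8701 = -21975612.31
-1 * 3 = -3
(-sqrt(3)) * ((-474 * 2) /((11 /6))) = 895.63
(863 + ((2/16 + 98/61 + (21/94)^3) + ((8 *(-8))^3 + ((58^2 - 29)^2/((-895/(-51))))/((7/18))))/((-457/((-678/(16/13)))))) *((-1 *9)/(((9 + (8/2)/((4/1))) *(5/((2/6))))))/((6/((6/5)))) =-287110081946904814347/14506100140252000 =-19792.37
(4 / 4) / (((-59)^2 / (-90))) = -90 / 3481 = -0.03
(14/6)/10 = 7/30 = 0.23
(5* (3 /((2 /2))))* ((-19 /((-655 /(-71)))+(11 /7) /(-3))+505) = 7536.25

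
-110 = -110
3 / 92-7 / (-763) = 419 / 10028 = 0.04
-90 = -90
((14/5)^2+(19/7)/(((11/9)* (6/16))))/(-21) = -26492/40425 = -0.66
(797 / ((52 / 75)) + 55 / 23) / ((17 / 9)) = 12399165 / 20332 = 609.83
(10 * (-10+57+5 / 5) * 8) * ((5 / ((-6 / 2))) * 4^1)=-25600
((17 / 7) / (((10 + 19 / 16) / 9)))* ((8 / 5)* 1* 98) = 274176 / 895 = 306.34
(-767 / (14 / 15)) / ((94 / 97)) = -1115985 / 1316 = -848.01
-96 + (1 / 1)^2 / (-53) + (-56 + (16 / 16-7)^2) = -6149 / 53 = -116.02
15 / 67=0.22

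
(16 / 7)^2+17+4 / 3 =23.56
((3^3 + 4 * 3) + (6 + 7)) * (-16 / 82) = -416 / 41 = -10.15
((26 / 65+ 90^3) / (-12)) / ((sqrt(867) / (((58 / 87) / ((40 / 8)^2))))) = -1822501 * sqrt(3) / 57375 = -55.02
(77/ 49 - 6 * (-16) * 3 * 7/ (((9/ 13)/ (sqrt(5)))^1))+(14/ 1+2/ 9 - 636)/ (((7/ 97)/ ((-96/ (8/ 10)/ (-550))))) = -309919/ 165+2912 * sqrt(5) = 4633.13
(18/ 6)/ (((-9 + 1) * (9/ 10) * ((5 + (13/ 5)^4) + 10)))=-3125/ 455232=-0.01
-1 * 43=-43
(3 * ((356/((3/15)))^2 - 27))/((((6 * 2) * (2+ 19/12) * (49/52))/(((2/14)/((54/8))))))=659021584/132741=4964.72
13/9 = 1.44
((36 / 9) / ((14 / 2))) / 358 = 2 / 1253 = 0.00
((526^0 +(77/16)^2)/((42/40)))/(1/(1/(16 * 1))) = 30925/21504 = 1.44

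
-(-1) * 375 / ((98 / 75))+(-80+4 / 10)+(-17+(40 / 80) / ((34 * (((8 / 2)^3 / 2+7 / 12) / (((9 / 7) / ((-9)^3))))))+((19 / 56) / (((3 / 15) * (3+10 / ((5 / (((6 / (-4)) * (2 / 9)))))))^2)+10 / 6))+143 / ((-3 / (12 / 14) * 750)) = 11915136440087 / 61557867000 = 193.56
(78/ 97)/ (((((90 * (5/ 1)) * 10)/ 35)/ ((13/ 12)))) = 1183/ 174600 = 0.01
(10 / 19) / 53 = 10 / 1007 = 0.01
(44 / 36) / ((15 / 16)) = 176 / 135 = 1.30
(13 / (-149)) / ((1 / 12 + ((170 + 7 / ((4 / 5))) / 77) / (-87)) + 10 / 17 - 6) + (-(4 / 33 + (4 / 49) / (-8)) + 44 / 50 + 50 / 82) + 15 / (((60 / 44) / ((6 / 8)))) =352150181888579 / 36511010913300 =9.65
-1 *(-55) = 55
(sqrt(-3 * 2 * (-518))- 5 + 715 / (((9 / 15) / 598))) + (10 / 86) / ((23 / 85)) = 2 * sqrt(777) + 2114320090 / 2967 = 712667.85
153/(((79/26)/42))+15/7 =1170717/553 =2117.03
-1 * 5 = -5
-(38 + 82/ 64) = -1257/ 32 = -39.28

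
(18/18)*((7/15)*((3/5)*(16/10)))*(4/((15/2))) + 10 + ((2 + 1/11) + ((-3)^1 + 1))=213053/20625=10.33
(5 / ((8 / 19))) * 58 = 2755 / 4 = 688.75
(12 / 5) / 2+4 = 26 / 5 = 5.20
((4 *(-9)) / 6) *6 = -36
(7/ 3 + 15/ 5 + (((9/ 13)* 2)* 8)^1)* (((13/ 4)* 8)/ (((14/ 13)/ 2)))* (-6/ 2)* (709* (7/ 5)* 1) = -2359552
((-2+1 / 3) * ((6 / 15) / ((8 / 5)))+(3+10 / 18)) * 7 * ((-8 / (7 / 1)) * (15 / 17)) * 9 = -3390 / 17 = -199.41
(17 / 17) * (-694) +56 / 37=-692.49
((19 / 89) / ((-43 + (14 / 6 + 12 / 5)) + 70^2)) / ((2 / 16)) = 0.00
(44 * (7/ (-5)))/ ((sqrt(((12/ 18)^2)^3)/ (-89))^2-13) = 1778517972/ 375336265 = 4.74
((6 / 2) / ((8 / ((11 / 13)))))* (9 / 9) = 33 / 104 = 0.32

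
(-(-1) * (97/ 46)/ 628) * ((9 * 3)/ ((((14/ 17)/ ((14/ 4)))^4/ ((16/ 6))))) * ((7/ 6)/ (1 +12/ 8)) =170132277/ 4622080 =36.81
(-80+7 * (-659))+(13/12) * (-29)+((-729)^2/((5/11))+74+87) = 69876407/60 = 1164606.78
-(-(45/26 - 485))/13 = -12565/338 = -37.17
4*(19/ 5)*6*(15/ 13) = 1368/ 13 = 105.23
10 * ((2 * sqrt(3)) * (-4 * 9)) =-720 * sqrt(3) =-1247.08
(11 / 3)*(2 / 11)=2 / 3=0.67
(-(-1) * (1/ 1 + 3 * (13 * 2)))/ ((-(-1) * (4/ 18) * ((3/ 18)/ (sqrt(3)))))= 2133 * sqrt(3)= 3694.46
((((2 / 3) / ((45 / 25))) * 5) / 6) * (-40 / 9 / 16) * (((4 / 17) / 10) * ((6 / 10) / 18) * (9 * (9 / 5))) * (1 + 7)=-0.01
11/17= 0.65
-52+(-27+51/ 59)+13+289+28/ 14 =13326/ 59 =225.86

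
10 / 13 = 0.77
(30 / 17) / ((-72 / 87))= -2.13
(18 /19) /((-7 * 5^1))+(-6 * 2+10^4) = 6642002 /665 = 9987.97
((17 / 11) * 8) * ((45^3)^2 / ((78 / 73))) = 13739964187500 / 143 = 96083665646.85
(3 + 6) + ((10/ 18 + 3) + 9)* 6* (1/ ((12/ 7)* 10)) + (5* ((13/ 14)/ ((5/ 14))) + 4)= 5471/ 180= 30.39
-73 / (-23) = 73 / 23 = 3.17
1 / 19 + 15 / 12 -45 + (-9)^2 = 2835 / 76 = 37.30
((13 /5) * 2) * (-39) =-1014 /5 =-202.80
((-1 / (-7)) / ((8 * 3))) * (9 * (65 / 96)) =65 / 1792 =0.04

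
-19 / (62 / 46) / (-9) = 437 / 279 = 1.57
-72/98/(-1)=36/49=0.73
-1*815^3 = -541343375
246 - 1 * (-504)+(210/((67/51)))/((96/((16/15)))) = 50369/67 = 751.78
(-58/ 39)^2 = 3364/ 1521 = 2.21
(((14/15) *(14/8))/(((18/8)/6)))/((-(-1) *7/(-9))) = -28/5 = -5.60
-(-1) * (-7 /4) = -1.75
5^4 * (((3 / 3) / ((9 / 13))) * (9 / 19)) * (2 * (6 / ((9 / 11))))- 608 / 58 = 10350172 / 1653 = 6261.45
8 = 8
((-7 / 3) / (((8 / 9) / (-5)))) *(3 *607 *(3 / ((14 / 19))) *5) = 7784775 / 16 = 486548.44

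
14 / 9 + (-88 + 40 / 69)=-17774 / 207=-85.86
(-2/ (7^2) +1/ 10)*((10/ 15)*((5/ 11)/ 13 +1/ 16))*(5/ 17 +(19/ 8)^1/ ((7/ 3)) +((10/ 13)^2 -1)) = 940256531/ 270562131840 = 0.00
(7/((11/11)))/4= 7/4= 1.75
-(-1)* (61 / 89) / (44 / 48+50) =732 / 54379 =0.01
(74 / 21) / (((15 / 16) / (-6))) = -2368 / 105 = -22.55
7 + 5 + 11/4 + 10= 99/4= 24.75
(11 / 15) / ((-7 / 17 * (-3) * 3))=187 / 945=0.20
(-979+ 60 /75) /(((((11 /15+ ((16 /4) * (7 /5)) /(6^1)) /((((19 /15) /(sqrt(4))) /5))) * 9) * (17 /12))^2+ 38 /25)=-35313020 /1016070497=-0.03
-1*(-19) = 19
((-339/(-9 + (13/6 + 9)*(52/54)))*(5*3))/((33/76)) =-6680.17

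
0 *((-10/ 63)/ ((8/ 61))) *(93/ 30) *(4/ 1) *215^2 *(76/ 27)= 0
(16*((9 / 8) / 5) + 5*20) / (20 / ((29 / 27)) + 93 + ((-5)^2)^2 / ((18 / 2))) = 67599 / 118145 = 0.57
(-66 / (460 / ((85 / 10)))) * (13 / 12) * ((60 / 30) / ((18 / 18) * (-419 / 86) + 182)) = -104533 / 7007180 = -0.01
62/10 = 31/5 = 6.20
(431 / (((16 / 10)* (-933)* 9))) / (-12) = 2155 / 806112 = 0.00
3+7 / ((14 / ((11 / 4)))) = 35 / 8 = 4.38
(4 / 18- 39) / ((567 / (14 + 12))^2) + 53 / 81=1657289 / 2893401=0.57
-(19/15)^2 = -1.60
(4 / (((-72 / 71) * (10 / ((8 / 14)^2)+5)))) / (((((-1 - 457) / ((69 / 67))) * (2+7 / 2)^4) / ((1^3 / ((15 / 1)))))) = 52256 / 2880967767975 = 0.00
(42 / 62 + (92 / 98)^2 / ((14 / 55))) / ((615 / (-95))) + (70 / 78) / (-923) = -492465515492 / 768957006909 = -0.64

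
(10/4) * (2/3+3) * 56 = 1540/3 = 513.33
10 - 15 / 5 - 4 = 3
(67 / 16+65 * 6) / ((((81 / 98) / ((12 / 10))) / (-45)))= -309043 / 12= -25753.58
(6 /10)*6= 18 /5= 3.60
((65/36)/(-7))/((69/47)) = -3055/17388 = -0.18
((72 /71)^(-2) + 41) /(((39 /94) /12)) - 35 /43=439444445 /362232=1213.16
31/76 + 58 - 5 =4059/76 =53.41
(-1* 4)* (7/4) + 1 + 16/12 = -14/3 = -4.67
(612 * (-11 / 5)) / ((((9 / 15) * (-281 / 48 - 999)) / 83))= 8940096 / 48233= 185.35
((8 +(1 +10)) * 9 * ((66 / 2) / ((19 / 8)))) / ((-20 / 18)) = -2138.40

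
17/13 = 1.31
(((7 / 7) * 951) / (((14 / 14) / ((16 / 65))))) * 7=106512 / 65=1638.65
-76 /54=-38 /27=-1.41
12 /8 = 3 /2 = 1.50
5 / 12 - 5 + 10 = 65 / 12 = 5.42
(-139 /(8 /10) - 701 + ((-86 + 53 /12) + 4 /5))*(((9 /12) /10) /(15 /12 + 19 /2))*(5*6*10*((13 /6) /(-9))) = 186329 /387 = 481.47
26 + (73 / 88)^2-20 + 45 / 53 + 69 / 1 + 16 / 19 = 603419935 / 7798208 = 77.38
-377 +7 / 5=-1878 / 5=-375.60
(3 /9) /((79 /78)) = 26 /79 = 0.33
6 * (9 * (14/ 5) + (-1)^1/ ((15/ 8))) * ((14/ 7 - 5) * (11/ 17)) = -4884/ 17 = -287.29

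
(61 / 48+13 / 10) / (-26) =-617 / 6240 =-0.10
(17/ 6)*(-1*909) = -5151/ 2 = -2575.50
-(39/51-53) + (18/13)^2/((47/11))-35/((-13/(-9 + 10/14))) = 4101742/135031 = 30.38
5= 5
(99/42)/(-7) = -33/98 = -0.34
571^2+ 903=326944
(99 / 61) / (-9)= -11 / 61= -0.18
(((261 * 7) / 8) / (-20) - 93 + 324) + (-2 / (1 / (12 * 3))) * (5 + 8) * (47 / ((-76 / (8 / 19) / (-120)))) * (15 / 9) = -2802804987 / 57760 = -48525.02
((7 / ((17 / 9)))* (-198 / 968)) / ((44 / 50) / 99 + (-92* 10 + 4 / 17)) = 127575 / 154794904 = 0.00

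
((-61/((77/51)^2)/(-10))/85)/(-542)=-9333/160675900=-0.00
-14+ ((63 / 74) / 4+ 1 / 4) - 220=-69127 / 296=-233.54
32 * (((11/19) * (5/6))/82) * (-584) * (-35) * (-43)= -165479.16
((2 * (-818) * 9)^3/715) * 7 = -22344748267968/715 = -31251396178.98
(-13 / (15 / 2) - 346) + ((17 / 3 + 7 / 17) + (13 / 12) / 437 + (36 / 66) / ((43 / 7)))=-24004524781 / 70278340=-341.56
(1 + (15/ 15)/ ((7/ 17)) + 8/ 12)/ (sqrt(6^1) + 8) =344/ 609 - 43 * sqrt(6)/ 609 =0.39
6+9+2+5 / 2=39 / 2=19.50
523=523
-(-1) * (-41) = -41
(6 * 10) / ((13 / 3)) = 180 / 13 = 13.85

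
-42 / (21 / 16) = -32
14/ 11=1.27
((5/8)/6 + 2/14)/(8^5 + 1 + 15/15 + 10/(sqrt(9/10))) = 815973/108246377120 -83* sqrt(10)/108246377120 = 0.00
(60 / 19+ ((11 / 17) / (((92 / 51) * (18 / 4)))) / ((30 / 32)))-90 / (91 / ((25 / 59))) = 298145618 / 105581385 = 2.82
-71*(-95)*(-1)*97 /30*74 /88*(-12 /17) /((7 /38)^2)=3495607042 /9163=381491.55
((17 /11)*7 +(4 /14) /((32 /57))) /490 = 2791 /120736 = 0.02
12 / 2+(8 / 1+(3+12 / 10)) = 91 / 5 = 18.20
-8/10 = -4/5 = -0.80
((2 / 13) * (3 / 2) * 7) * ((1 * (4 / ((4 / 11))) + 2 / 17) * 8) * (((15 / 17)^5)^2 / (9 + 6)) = 1220653546875000 / 445534651999229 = 2.74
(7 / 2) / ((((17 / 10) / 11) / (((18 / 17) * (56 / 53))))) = 388080 / 15317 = 25.34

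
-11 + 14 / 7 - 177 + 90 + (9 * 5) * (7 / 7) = -51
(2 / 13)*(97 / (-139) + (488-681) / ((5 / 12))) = -644818 / 9035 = -71.37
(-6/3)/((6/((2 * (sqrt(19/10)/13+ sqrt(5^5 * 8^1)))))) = -100 * sqrt(10)/3 - sqrt(190)/195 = -105.48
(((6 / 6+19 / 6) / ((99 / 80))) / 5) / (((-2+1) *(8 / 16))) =-400 / 297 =-1.35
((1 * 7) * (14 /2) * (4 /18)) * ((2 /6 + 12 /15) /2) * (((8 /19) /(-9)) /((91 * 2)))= -476 /300105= -0.00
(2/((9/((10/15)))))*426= 568/9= 63.11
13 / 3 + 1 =16 / 3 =5.33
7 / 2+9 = 25 / 2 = 12.50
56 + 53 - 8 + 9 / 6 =205 / 2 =102.50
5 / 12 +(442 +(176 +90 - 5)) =703.42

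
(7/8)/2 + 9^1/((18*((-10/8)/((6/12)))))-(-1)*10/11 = 1009/880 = 1.15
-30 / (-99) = 10 / 33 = 0.30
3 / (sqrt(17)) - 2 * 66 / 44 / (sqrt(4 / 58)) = -3 * sqrt(58) / 2 + 3 * sqrt(17) / 17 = -10.70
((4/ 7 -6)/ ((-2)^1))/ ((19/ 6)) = 6/ 7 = 0.86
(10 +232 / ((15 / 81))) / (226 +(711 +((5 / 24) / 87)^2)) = 357499008 / 265264945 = 1.35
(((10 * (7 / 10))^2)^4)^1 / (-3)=-5764801 / 3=-1921600.33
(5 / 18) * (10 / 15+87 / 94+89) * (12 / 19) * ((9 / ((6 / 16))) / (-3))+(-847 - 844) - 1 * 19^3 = -69738230 / 8037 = -8677.15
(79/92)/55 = 79/5060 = 0.02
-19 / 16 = -1.19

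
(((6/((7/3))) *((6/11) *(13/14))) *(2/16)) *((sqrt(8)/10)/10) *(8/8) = 351 *sqrt(2)/107800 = 0.00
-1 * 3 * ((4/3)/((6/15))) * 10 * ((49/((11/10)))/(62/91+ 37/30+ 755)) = -133770000/22730147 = -5.89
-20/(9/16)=-320/9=-35.56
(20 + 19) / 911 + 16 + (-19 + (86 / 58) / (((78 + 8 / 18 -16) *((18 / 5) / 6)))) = -43319217 / 14847478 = -2.92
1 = 1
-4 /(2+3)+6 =26 /5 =5.20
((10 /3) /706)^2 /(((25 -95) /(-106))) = 265 /7850367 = 0.00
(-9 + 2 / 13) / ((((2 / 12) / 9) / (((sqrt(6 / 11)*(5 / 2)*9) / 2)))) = -139725*sqrt(66) / 286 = -3968.99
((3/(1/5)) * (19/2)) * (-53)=-15105/2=-7552.50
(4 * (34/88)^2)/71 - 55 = -1889731/34364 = -54.99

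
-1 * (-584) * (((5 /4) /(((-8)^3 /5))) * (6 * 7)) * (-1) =38325 /128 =299.41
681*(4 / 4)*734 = 499854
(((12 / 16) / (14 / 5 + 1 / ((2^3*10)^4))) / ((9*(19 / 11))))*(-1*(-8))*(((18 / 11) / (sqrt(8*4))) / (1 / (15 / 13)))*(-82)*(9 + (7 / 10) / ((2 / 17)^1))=-86906880000*sqrt(2) / 2179072019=-56.40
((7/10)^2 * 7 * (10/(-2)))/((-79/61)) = 20923/1580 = 13.24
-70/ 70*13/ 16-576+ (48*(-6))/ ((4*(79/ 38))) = -772867/ 1264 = -611.45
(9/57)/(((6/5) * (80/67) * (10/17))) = 1139/6080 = 0.19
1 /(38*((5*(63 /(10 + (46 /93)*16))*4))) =119 /318060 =0.00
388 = 388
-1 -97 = -98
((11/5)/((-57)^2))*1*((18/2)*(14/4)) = 77/3610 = 0.02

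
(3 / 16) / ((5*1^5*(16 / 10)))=3 / 128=0.02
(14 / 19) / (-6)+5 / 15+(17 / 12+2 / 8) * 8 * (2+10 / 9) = 21388 / 513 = 41.69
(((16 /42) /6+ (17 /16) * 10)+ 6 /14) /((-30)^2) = 5603 /453600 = 0.01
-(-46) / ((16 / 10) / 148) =4255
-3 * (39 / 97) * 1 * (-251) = 29367 / 97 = 302.75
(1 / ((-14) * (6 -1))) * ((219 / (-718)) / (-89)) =-219 / 4473140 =-0.00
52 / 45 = 1.16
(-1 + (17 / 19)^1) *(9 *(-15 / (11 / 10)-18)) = 6264 / 209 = 29.97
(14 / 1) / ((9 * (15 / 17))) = 238 / 135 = 1.76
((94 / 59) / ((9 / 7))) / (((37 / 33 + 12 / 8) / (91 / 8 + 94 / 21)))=1376771 / 183726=7.49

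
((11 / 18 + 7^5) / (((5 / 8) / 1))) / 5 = 1210148 / 225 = 5378.44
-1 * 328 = -328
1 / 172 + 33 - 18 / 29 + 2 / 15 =2433031 / 74820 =32.52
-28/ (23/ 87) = -2436/ 23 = -105.91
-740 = -740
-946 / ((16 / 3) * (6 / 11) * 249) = -5203 / 3984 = -1.31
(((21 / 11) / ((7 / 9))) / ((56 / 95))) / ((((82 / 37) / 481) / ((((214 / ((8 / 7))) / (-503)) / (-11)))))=4884475635 / 159704512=30.58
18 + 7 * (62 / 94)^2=46489 / 2209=21.05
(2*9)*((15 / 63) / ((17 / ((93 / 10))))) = 279 / 119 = 2.34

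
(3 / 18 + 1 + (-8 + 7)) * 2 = 1 / 3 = 0.33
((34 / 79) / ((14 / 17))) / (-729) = -289 / 403137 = -0.00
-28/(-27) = 28/27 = 1.04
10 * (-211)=-2110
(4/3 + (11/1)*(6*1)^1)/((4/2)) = 101/3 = 33.67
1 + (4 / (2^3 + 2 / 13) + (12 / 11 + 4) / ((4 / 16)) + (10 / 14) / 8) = 716411 / 32648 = 21.94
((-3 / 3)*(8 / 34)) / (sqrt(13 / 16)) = -16*sqrt(13) / 221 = -0.26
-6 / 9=-2 / 3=-0.67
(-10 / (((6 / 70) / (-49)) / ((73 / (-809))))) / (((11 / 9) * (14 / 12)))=-3219300 / 8899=-361.76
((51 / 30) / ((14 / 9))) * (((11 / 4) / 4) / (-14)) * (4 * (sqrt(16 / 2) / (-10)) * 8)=1683 * sqrt(2) / 4900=0.49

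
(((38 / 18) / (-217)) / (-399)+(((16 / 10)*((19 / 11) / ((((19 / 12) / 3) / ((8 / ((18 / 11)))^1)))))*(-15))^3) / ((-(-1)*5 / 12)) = -9289133457404 / 68355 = -135895449.60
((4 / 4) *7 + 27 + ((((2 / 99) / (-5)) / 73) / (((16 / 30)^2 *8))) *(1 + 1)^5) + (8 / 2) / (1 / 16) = 629547 / 6424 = 98.00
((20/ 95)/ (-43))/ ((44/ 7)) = -7/ 8987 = -0.00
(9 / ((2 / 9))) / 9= 9 / 2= 4.50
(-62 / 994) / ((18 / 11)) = -341 / 8946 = -0.04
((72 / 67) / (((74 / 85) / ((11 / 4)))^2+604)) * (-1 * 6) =-94416300 / 8846001893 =-0.01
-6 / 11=-0.55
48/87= 16/29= 0.55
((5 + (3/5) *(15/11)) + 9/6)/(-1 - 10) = -0.67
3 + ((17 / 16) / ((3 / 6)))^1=41 / 8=5.12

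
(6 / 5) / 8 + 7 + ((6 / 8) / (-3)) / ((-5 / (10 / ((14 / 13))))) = 533 / 70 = 7.61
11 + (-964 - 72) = -1025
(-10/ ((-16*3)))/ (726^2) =5/ 12649824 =0.00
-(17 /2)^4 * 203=-16954763 /16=-1059672.69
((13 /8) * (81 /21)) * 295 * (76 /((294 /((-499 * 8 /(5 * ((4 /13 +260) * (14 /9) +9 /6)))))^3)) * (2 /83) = -2036810474267964928 /2016320211166323653675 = -0.00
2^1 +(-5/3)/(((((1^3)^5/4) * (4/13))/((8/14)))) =-218/21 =-10.38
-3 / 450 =-1 / 150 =-0.01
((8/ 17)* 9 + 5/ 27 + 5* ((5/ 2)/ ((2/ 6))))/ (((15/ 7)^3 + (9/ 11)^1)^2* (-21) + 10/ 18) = -78260837501/ 4452194455806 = -0.02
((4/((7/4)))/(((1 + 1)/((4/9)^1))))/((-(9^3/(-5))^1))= 160/45927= 0.00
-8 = -8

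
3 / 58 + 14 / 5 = 2.85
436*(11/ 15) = 319.73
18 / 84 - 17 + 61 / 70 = -557 / 35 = -15.91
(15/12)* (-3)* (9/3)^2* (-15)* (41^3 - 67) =69714675/2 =34857337.50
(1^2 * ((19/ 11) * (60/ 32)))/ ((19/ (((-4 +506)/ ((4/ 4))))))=3765/ 44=85.57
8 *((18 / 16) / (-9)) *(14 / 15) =-14 / 15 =-0.93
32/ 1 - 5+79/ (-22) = 515/ 22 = 23.41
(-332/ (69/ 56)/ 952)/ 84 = -83/ 24633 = -0.00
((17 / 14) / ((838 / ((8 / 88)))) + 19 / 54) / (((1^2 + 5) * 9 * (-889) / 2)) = -0.00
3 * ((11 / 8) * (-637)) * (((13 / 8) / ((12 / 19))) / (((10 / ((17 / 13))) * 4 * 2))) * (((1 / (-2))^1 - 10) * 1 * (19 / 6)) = 301013713 / 81920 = 3674.48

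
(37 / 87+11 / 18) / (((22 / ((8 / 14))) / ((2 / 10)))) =541 / 100485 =0.01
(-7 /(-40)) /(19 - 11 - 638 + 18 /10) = -7 /25128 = -0.00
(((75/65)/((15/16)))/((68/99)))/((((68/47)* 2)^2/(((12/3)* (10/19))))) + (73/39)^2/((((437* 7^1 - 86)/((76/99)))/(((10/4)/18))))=0.45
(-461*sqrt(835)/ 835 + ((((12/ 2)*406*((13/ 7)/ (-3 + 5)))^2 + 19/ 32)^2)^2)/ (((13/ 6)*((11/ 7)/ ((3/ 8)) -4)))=45277398850644975221853803377582383/ 27262976 -29043*sqrt(835)/ 21710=1660765092213152930254342000.00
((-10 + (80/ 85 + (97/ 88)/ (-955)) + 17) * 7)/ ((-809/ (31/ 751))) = -2461593967/ 868007392120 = -0.00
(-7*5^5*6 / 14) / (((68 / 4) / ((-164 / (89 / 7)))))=7113.35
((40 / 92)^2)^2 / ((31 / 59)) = 590000 / 8675071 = 0.07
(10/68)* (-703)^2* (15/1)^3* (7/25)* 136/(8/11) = 25686512775/2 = 12843256387.50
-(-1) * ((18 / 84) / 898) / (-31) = -3 / 389732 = -0.00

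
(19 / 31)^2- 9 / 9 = -600 / 961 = -0.62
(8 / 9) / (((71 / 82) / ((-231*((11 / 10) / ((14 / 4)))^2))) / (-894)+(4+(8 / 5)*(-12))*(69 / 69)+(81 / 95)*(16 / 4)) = -4943696032 / 65568784981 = -0.08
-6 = -6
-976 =-976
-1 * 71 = -71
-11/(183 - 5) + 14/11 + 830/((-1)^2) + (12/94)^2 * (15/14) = 25166731253/30276554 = 831.23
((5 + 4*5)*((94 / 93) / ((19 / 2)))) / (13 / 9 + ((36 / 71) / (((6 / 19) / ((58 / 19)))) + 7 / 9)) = 0.37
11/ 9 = 1.22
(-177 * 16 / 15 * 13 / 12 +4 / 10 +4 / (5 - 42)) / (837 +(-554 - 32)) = -113354 / 139305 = -0.81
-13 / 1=-13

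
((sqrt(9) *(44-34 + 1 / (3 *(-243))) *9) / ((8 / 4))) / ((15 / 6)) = 7289 / 135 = 53.99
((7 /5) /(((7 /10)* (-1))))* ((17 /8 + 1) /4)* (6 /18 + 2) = -175 /48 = -3.65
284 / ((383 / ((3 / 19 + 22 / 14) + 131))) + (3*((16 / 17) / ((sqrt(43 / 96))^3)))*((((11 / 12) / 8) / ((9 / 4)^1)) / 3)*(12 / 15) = 11264*sqrt(258) / 1414485 + 5013452 / 50939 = 98.55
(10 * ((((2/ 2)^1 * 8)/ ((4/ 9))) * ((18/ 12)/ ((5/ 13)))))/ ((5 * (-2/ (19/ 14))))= -6669/ 70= -95.27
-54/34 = -27/17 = -1.59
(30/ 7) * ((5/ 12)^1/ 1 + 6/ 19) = 835/ 266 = 3.14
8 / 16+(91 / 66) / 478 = 15865 / 31548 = 0.50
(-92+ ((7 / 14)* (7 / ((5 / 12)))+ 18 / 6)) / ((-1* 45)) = 403 / 225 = 1.79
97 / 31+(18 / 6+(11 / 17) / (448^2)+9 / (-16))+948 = 100859693653 / 105771008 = 953.57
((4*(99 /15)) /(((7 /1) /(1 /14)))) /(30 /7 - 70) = -33 /8050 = -0.00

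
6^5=7776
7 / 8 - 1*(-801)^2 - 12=-5132897 / 8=-641612.12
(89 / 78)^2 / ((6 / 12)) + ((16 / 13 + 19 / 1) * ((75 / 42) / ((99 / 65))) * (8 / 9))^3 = 768802168619383757 / 82005679669914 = 9374.99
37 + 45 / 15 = 40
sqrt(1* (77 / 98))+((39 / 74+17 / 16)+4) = sqrt(154) / 14+3309 / 592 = 6.48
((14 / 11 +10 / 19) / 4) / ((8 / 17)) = 799 / 836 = 0.96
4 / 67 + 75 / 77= 5333 / 5159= 1.03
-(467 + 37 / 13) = -6108 / 13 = -469.85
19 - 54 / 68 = 619 / 34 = 18.21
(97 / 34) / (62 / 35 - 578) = -3395 / 685712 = -0.00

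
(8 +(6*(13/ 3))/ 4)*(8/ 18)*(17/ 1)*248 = 244528/ 9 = 27169.78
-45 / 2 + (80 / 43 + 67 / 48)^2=-50680319 / 4260096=-11.90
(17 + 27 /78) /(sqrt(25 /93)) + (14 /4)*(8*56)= 451*sqrt(93) /130 + 1568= 1601.46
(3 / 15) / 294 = 0.00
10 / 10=1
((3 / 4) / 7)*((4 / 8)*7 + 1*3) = 39 / 56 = 0.70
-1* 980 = -980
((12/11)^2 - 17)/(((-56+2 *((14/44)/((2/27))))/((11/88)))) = 1913/45892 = 0.04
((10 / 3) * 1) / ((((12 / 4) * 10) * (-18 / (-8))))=4 / 81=0.05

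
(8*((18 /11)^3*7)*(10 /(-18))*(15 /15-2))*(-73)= -13245120 /1331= -9951.25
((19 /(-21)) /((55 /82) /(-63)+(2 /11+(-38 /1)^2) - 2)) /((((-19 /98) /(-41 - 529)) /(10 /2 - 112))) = 16173816120 /81952819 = 197.36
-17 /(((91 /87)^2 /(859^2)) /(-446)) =42345631413198 /8281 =5113589109.19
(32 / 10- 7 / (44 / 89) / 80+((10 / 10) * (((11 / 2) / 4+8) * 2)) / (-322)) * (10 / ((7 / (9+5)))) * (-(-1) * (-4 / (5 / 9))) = -426.93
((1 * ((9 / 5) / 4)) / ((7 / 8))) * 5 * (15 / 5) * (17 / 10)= 459 / 35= 13.11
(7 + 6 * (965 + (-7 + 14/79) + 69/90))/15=2275462/5925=384.04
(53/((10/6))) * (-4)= -636/5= -127.20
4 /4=1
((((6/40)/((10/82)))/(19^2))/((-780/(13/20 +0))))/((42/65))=-533/121296000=-0.00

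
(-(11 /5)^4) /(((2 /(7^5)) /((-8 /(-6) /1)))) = -262476.04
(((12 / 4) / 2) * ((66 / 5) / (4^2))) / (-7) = -99 / 560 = -0.18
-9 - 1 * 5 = -14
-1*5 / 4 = -5 / 4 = -1.25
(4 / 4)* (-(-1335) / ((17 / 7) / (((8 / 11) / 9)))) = 44.42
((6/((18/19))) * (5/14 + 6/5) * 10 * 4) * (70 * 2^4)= 1325440/3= 441813.33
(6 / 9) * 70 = 140 / 3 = 46.67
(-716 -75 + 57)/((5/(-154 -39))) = 141662/5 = 28332.40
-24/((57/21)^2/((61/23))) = -8.64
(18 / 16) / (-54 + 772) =0.00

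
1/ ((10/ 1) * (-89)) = -1/ 890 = -0.00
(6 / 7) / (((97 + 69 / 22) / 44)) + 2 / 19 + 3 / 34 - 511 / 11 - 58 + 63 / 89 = -1006256641141 / 9752764714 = -103.18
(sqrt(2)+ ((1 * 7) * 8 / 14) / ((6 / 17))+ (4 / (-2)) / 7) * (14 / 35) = 2 * sqrt(2) / 5+ 464 / 105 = 4.98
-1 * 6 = -6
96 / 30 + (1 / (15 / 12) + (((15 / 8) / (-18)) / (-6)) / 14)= 16133 / 4032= 4.00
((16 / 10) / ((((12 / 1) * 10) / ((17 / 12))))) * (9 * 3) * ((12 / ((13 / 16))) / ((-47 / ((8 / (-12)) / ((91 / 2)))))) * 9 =29376 / 1390025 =0.02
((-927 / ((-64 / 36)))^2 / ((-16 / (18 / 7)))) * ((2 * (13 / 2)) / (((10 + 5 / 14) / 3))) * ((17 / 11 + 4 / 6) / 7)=-594501848109 / 11432960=-51998.94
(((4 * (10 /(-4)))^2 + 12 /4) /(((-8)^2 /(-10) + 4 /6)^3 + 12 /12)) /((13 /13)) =-347625 /632681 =-0.55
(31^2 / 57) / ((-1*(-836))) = 961 / 47652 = 0.02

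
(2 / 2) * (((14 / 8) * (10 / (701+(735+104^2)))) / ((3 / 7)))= 245 / 73512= 0.00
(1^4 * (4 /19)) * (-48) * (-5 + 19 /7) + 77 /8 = 34817 /1064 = 32.72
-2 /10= -1 /5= -0.20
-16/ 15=-1.07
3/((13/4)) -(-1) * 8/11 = 236/143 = 1.65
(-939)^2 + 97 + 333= 882151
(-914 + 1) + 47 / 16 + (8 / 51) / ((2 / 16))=-741587 / 816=-908.81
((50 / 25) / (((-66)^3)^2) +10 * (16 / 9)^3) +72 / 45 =3980239323223 / 68878291680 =57.79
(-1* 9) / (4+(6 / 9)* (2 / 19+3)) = -513 / 346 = -1.48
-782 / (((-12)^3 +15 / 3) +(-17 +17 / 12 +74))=552 / 1175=0.47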